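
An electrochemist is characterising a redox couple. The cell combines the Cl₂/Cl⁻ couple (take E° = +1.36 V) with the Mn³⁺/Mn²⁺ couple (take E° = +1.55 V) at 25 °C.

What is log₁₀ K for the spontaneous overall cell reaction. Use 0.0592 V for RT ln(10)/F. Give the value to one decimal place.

6.4

Cathode: Mn³⁺/Mn²⁺; anode: Cl₂/Cl⁻. E°cell = +0.19 V, n = 2.
log K = nE°cell / 0.0592 = (2)(+0.19) / 0.0592 = 6.4.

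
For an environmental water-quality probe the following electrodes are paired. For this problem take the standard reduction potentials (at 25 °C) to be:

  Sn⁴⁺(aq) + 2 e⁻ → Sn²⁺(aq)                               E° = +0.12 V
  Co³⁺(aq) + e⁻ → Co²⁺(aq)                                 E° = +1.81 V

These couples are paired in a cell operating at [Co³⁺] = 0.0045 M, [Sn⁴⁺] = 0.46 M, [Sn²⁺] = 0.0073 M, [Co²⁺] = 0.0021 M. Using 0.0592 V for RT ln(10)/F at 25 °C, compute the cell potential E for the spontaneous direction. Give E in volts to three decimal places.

+1.656 V

Co³⁺/Co²⁺ is the cathode (higher E°), Sn⁴⁺/Sn²⁺ the anode: E°cell = +1.81 − (+0.12) = +1.69 V, n = 2.
Overall: 2 Co³⁺(aq) + Sn²⁺(aq) → 2 Co²⁺(aq) + Sn⁴⁺(aq)
Q = [Co²⁺]^2·[Sn⁴⁺] / ([Co³⁺]^2·[Sn²⁺]); log Q = 1.137.
E = E° − (0.0592/n) log Q = +1.69 − (0.0592/2)(1.137) = +1.656 V.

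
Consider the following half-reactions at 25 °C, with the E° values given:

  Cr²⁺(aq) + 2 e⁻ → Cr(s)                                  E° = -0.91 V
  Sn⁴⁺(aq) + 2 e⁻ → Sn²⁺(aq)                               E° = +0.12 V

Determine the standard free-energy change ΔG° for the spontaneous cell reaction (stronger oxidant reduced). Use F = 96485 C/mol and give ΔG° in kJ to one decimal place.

-198.8 kJ

Sn⁴⁺/Sn²⁺ (E° = +0.12 V) is the cathode; Cr²⁺/Cr (E° = -0.91 V) is the anode, so E°cell = +1.03 V.
Balancing electrons gives n = 2 (lcm of 2 and 2).
ΔG° = −nFE° = −(2)(96485)(+1.03) = -198,759 J = -198.8 kJ.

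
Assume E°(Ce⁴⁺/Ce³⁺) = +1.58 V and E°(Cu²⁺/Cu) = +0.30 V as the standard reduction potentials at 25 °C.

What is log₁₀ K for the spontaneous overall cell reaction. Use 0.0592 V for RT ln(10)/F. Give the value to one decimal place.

Cathode: Ce⁴⁺/Ce³⁺; anode: Cu²⁺/Cu. E°cell = +1.28 V, n = 2.
log K = nE°cell / 0.0592 = (2)(+1.28) / 0.0592 = 43.2.

43.2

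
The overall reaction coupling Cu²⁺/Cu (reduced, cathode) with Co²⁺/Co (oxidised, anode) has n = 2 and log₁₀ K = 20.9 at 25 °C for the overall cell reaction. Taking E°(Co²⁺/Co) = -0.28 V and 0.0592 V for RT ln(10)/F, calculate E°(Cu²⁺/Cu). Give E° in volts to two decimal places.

E°cell = (0.0592/n)·log K = (0.0592/2)(20.9) = +0.619 V.
Since Cu²⁺/Cu is the cathode and Co²⁺/Co the anode, E°cell = E°(Cu²⁺/Cu) − E°(Co²⁺/Co).
So E°(Cu²⁺/Cu) = E°cell + E°(Co²⁺/Co) = +0.619 + (-0.28) = +0.34 V.

+0.34 V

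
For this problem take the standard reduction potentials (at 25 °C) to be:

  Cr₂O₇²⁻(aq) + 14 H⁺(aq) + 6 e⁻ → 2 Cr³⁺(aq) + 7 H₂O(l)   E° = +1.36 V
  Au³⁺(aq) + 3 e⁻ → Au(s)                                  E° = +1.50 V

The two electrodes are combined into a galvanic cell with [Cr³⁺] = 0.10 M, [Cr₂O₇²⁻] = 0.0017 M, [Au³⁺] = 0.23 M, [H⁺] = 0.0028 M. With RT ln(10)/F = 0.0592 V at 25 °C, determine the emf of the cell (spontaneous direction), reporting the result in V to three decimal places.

+0.488 V

Au³⁺/Au is the cathode (higher E°), Cr₂O₇²⁻/Cr³⁺ the anode: E°cell = +1.50 − (+1.36) = +0.14 V, n = 6.
Overall: 2 Au³⁺(aq) + 2 Cr³⁺(aq) + 7 H₂O(l) → 2 Au(s) + Cr₂O₇²⁻(aq) + 14 H⁺(aq)
Q = [Cr₂O₇²⁻]·[H⁺]^14 / ([Au³⁺]^2·[Cr³⁺]^2); log Q = -35.233.
E = E° − (0.0592/n) log Q = +0.14 − (0.0592/6)(-35.233) = +0.488 V.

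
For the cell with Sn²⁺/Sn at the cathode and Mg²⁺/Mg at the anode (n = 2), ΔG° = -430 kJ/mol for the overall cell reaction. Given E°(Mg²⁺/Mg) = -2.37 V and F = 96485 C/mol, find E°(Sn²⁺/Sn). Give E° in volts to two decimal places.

-0.14 V

E°cell = −ΔG°/(nF) = −(-430×10³)/((2)(96485)) = +2.228 V.
Since Sn²⁺/Sn is the cathode and Mg²⁺/Mg the anode, E°cell = E°(Sn²⁺/Sn) − E°(Mg²⁺/Mg).
So E°(Sn²⁺/Sn) = E°cell + E°(Mg²⁺/Mg) = +2.228 + (-2.37) = -0.14 V.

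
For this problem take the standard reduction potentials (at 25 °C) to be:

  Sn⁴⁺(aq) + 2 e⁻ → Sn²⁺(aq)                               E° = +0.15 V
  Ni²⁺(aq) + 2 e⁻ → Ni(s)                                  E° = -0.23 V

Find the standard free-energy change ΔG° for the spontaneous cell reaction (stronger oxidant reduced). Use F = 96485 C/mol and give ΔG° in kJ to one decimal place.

-73.3 kJ

Sn⁴⁺/Sn²⁺ (E° = +0.15 V) is the cathode; Ni²⁺/Ni (E° = -0.23 V) is the anode, so E°cell = +0.38 V.
Balancing electrons gives n = 2 (lcm of 2 and 2).
ΔG° = −nFE° = −(2)(96485)(+0.38) = -73,329 J = -73.3 kJ.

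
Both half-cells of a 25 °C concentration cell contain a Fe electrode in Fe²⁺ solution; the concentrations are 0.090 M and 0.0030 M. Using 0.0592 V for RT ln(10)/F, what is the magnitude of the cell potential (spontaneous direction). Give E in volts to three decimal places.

+0.044 V

For a concentration cell E°cell = 0. The 0.090 M side is the cathode (reduction is favoured where [Fe²⁺] is higher).
With n = 2, E = −(0.0592/2) log([Fe²⁺]ₐₙ/[Fe²⁺]꜀ₐₜ) = −(0.0592/2) log(0.003/0.09) = −(0.0592/2)(-1.477) = +0.044 V.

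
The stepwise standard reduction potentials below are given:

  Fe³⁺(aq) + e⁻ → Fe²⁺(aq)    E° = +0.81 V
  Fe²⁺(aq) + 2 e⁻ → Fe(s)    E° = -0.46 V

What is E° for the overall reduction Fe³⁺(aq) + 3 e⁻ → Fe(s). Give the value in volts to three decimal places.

-0.037 V

Adding the free-energy changes (−nFE°) of the two steps gives −n₃FE°₃ = −n₁FE°₁ − n₂FE°₂.
E°₃ = (1×+0.81 + 2×-0.46) / 3 = (-0.110) / 3 = -0.037 V.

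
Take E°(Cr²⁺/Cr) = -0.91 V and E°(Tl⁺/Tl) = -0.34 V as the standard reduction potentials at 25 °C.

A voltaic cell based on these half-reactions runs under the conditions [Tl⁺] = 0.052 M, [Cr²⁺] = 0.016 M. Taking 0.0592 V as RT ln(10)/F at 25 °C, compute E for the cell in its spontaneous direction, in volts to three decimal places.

Tl⁺/Tl is the cathode (higher E°), Cr²⁺/Cr the anode: E°cell = -0.34 − (-0.91) = +0.57 V, n = 2.
Overall: 2 Tl⁺(aq) + Cr(s) → 2 Tl(s) + Cr²⁺(aq)
Q = [Cr²⁺] / ([Tl⁺]^2); log Q = 0.772.
E = E° − (0.0592/n) log Q = +0.57 − (0.0592/2)(0.772) = +0.547 V.

+0.547 V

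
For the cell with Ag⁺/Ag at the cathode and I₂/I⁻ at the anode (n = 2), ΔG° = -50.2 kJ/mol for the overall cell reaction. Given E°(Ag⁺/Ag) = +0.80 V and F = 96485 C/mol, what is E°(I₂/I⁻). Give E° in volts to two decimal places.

E°cell = −ΔG°/(nF) = −(-50.2×10³)/((2)(96485)) = +0.260 V.
Since Ag⁺/Ag is the cathode and I₂/I⁻ the anode, E°cell = E°(Ag⁺/Ag) − E°(I₂/I⁻).
So E°(I₂/I⁻) = E°(Ag⁺/Ag) − E°cell = (+0.80) − (+0.260) = +0.54 V.

+0.54 V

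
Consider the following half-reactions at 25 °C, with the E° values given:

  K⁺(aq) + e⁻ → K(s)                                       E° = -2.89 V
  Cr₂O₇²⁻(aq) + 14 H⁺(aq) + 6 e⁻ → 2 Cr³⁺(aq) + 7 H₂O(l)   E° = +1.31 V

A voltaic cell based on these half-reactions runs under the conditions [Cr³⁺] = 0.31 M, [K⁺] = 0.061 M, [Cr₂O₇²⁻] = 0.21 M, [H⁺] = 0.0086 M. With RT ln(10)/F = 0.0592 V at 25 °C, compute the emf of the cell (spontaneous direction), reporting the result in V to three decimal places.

Cr₂O₇²⁻/Cr³⁺ is the cathode (higher E°), K⁺/K the anode: E°cell = +1.31 − (-2.89) = +4.20 V, n = 6.
Overall: Cr₂O₇²⁻(aq) + 14 H⁺(aq) + 6 K(s) → 2 Cr³⁺(aq) + 7 H₂O(l) + 6 K⁺(aq)
Q = [Cr³⁺]^2·[K⁺]^6 / ([Cr₂O₇²⁻]·[H⁺]^14); log Q = 21.290.
E = E° − (0.0592/n) log Q = +4.20 − (0.0592/6)(21.290) = +3.990 V.

+3.990 V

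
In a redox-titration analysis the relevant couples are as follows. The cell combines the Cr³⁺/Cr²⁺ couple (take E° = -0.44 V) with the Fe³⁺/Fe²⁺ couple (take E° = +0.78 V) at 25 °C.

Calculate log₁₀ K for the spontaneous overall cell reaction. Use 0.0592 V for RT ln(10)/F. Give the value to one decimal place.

20.6

Cathode: Fe³⁺/Fe²⁺; anode: Cr³⁺/Cr²⁺. E°cell = +1.22 V, n = 1.
log K = nE°cell / 0.0592 = (1)(+1.22) / 0.0592 = 20.6.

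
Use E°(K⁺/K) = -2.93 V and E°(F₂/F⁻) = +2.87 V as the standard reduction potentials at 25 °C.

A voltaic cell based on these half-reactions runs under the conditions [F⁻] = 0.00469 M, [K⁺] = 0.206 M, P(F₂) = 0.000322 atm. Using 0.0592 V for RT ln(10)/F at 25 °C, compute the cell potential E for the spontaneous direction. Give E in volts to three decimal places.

F₂/F⁻ is the cathode (higher E°), K⁺/K the anode: E°cell = +2.87 − (-2.93) = +5.80 V, n = 2.
Overall: F₂(g) + 2 K(s) → 2 F⁻(aq) + 2 K⁺(aq)
Q = [F⁻]^2·[K⁺]^2 / (P(F₂)); log Q = -2.538.
E = E° − (0.0592/n) log Q = +5.80 − (0.0592/2)(-2.538) = +5.875 V.

+5.875 V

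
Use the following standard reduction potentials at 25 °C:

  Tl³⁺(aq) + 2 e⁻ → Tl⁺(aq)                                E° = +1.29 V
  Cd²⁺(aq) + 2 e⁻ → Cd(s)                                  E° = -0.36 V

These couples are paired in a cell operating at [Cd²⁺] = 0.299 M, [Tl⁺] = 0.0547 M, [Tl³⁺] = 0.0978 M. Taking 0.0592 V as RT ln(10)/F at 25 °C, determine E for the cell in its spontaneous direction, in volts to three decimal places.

Tl³⁺/Tl⁺ is the cathode (higher E°), Cd²⁺/Cd the anode: E°cell = +1.29 − (-0.36) = +1.65 V, n = 2.
Overall: Tl³⁺(aq) + Cd(s) → Tl⁺(aq) + Cd²⁺(aq)
Q = [Tl⁺]·[Cd²⁺] / ([Tl³⁺]); log Q = -0.777.
E = E° − (0.0592/n) log Q = +1.65 − (0.0592/2)(-0.777) = +1.673 V.

+1.673 V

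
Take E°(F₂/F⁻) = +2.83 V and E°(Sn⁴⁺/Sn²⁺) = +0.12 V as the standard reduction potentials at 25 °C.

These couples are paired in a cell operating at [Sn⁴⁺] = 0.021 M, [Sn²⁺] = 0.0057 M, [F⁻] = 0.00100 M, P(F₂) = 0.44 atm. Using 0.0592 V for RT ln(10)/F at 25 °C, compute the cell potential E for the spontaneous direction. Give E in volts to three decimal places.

+2.860 V

F₂/F⁻ is the cathode (higher E°), Sn⁴⁺/Sn²⁺ the anode: E°cell = +2.83 − (+0.12) = +2.71 V, n = 2.
Overall: F₂(g) + Sn²⁺(aq) → 2 F⁻(aq) + Sn⁴⁺(aq)
Q = [F⁻]^2·[Sn⁴⁺] / (P(F₂)·[Sn²⁺]); log Q = -5.077.
E = E° − (0.0592/n) log Q = +2.71 − (0.0592/2)(-5.077) = +2.860 V.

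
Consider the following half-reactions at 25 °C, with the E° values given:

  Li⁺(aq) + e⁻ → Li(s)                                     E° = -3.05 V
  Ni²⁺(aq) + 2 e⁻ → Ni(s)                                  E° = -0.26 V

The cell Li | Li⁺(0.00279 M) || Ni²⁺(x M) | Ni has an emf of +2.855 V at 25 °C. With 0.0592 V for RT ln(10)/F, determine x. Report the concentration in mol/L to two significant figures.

Ni²⁺/Ni is the cathode, Li⁺/Li the anode: E°cell = +2.79 V, n = 2.
Overall reaction: Ni²⁺(aq) + 2 Li(s) → Ni(s) + 2 Li⁺(aq); Q = [Li⁺]^2/[Ni²⁺]^1.
From E = E° − (0.0592/n) log Q: log Q = (E° − E)·n/0.0592 = (+2.79 − (+2.855))·2/0.0592 = -2.1959.
So 1·log[Ni²⁺] = 2·log(0.00279) − log Q = -5.1088 − (-2.1959) = -2.9129; [Ni²⁺] = 10^(-2.9129) ≈ 0.0012 M.

0.0012 M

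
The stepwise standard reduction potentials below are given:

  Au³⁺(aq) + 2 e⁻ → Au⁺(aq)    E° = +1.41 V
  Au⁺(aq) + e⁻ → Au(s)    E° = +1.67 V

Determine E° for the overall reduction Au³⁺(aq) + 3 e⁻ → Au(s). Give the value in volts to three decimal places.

+1.497 V

Standard free energies of sequential steps add: ΔG°₃ = ΔG°₁ + ΔG°₂, so n₃E°₃ = n₁E°₁ + n₂E°₂.
E°₃ = (2×+1.41 + 1×+1.67) / 3 = (+4.490) / 3 = +1.497 V.
Simply averaging or adding the two E° values would be wrong; the electron-weighted sum is required.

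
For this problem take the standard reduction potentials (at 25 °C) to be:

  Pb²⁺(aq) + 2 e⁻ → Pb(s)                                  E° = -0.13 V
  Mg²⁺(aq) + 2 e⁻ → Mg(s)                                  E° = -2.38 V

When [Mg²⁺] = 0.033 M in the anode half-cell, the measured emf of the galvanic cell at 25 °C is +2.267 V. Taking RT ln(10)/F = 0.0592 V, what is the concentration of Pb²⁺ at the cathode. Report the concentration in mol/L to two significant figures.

0.12 M

Pb²⁺/Pb is the cathode, Mg²⁺/Mg the anode: E°cell = +2.25 V, n = 2.
Overall reaction: Pb²⁺(aq) + Mg(s) → Pb(s) + Mg²⁺(aq); Q = [Mg²⁺]^1/[Pb²⁺]^1.
From E = E° − (0.0592/n) log Q: log Q = (E° − E)·n/0.0592 = (+2.25 − (+2.267))·2/0.0592 = -0.5743.
So 1·log[Pb²⁺] = 1·log(0.033) − log Q = -1.4815 − (-0.5743) = -0.9072; [Pb²⁺] = 10^(-0.9072) ≈ 0.12 M.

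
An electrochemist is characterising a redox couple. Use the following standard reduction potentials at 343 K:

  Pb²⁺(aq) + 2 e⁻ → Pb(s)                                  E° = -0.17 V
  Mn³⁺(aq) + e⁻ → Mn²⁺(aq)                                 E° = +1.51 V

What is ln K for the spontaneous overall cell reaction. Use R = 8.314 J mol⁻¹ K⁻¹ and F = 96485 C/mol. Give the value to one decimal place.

113.7

Cathode: Mn³⁺/Mn²⁺; anode: Pb²⁺/Pb. E°cell = (+1.51) − (-0.17) = +1.68 V, with n = 2.
ΔG° = −nFE° = −RT ln K, so ln K = nFE°/(RT) = (2)(96485)(+1.68) / ((8.314)(343)) = 113.683.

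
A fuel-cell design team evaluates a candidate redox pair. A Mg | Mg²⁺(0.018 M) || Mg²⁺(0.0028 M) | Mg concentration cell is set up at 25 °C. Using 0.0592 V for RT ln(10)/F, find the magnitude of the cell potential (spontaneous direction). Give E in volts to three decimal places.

For a concentration cell E°cell = 0. The 0.018 M side is the cathode (reduction is favoured where [Mg²⁺] is higher).
With n = 2, E = −(0.0592/2) log([Mg²⁺]ₐₙ/[Mg²⁺]꜀ₐₜ) = −(0.0592/2) log(0.0028/0.018) = −(0.0592/2)(-0.808) = +0.024 V.

+0.024 V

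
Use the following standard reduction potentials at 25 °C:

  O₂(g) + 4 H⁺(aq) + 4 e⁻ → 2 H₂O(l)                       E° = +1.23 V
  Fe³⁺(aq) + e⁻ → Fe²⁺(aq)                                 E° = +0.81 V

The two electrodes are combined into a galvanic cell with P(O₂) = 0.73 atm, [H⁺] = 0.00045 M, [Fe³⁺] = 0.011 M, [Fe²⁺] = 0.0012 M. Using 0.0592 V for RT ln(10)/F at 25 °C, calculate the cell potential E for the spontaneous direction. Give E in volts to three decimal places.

O₂/H₂O is the cathode (higher E°), Fe³⁺/Fe²⁺ the anode: E°cell = +1.23 − (+0.81) = +0.42 V, n = 4.
Overall: O₂(g) + 4 H⁺(aq) + 4 Fe²⁺(aq) → 2 H₂O(l) + 4 Fe³⁺(aq)
Q = [Fe³⁺]^4 / (P(O₂)·[H⁺]^4·[Fe²⁺]^4); log Q = 17.373.
E = E° − (0.0592/n) log Q = +0.42 − (0.0592/4)(17.373) = +0.163 V.

+0.163 V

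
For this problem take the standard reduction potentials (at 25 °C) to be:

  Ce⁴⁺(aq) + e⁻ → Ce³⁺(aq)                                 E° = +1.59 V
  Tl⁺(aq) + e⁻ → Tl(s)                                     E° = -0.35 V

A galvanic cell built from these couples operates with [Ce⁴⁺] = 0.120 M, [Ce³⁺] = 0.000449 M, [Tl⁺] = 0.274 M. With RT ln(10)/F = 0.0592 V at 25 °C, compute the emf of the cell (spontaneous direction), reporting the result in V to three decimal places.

+2.117 V

Ce⁴⁺/Ce³⁺ is the cathode (higher E°), Tl⁺/Tl the anode: E°cell = +1.59 − (-0.35) = +1.94 V, n = 1.
Overall: Ce⁴⁺(aq) + Tl(s) → Ce³⁺(aq) + Tl⁺(aq)
Q = [Ce³⁺]·[Tl⁺] / ([Ce⁴⁺]); log Q = -2.989.
E = E° − (0.0592/n) log Q = +1.94 − (0.0592/1)(-2.989) = +2.117 V.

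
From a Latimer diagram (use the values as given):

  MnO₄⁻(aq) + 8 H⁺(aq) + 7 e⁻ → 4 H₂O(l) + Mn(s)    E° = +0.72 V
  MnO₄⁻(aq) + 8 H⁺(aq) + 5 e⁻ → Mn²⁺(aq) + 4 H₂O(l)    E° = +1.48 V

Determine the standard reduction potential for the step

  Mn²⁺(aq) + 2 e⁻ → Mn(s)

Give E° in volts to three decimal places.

Sequential free energies add, so n₃E°₃ = n₁E°₁ + n₂E°₂.
With n₃ = 7, and the known step contributing 5×(+1.48) V, the unknown satisfies 2·E° = 7×(+0.72) − 5×(+1.48) = -2.360.
E° = -2.360 / 2 = -1.180 V.

-1.180 V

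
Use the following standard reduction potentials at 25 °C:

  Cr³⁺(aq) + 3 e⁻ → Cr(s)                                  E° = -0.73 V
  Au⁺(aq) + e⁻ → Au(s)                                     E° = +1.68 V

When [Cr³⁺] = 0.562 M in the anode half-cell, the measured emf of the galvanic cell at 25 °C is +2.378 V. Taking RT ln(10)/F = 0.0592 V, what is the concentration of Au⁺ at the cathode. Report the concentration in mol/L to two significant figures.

0.24 M

Au⁺/Au is the cathode, Cr³⁺/Cr the anode: E°cell = +2.41 V, n = 3.
Overall reaction: 3 Au⁺(aq) + Cr(s) → 3 Au(s) + Cr³⁺(aq); Q = [Cr³⁺]^1/[Au⁺]^3.
From E = E° − (0.0592/n) log Q: log Q = (E° − E)·n/0.0592 = (+2.41 − (+2.378))·3/0.0592 = 1.6216.
So 3·log[Au⁺] = 1·log(0.562) − log Q = -0.2503 − (1.6216) = -1.8719; log[Au⁺] = -1.8719 / 3 = -0.6240; [Au⁺] = 10^(-0.6240) ≈ 0.24 M.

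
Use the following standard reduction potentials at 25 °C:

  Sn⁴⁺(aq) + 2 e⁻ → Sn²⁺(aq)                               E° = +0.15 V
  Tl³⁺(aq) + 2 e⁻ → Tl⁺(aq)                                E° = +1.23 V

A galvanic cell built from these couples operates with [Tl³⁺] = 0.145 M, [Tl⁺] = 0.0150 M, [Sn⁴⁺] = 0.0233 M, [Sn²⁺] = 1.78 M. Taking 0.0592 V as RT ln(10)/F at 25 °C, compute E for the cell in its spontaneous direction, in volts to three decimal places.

Tl³⁺/Tl⁺ is the cathode (higher E°), Sn⁴⁺/Sn²⁺ the anode: E°cell = +1.23 − (+0.15) = +1.08 V, n = 2.
Overall: Tl³⁺(aq) + Sn²⁺(aq) → Tl⁺(aq) + Sn⁴⁺(aq)
Q = [Tl⁺]·[Sn⁴⁺] / ([Tl³⁺]·[Sn²⁺]); log Q = -2.868.
E = E° − (0.0592/n) log Q = +1.08 − (0.0592/2)(-2.868) = +1.165 V.

+1.165 V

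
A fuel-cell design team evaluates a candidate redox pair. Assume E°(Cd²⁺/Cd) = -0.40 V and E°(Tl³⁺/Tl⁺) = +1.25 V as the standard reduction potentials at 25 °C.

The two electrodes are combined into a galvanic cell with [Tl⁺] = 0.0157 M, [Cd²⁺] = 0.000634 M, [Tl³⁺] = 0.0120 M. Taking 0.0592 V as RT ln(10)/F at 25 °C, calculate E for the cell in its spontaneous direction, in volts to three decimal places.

Tl³⁺/Tl⁺ is the cathode (higher E°), Cd²⁺/Cd the anode: E°cell = +1.25 − (-0.40) = +1.65 V, n = 2.
Overall: Tl³⁺(aq) + Cd(s) → Tl⁺(aq) + Cd²⁺(aq)
Q = [Tl⁺]·[Cd²⁺] / ([Tl³⁺]); log Q = -3.081.
E = E° − (0.0592/n) log Q = +1.65 − (0.0592/2)(-3.081) = +1.741 V.

+1.741 V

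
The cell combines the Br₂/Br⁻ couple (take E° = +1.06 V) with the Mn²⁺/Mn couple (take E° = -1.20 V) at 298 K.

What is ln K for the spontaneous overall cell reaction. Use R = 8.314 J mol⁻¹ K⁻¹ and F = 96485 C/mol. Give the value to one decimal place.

176.0

Cathode: Br₂/Br⁻; anode: Mn²⁺/Mn. E°cell = (+1.06) − (-1.20) = +2.26 V, with n = 2.
ΔG° = −nFE° = −RT ln K, so ln K = nFE°/(RT) = (2)(96485)(+2.26) / ((8.314)(298)) = 176.024.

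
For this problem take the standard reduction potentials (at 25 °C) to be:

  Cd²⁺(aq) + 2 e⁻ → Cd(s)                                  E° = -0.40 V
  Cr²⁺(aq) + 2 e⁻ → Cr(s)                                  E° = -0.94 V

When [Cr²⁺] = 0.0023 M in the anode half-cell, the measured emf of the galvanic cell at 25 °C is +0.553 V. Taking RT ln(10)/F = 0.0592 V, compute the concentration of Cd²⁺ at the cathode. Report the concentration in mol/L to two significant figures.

Cd²⁺/Cd is the cathode, Cr²⁺/Cr the anode: E°cell = +0.54 V, n = 2.
Overall reaction: Cd²⁺(aq) + Cr(s) → Cd(s) + Cr²⁺(aq); Q = [Cr²⁺]^1/[Cd²⁺]^1.
From E = E° − (0.0592/n) log Q: log Q = (E° − E)·n/0.0592 = (+0.54 − (+0.553))·2/0.0592 = -0.4392.
So 1·log[Cd²⁺] = 1·log(0.0023) − log Q = -2.6383 − (-0.4392) = -2.1991; [Cd²⁺] = 10^(-2.1991) ≈ 0.0063 M.

0.0063 M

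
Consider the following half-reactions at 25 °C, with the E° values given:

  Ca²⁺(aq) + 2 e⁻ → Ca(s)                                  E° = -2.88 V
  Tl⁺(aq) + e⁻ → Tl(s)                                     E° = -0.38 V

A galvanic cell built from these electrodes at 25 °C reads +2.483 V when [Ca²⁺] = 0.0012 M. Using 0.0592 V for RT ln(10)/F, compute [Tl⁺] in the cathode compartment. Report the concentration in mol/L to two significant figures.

0.018 M

Tl⁺/Tl is the cathode, Ca²⁺/Ca the anode: E°cell = +2.50 V, n = 2.
Overall reaction: 2 Tl⁺(aq) + Ca(s) → 2 Tl(s) + Ca²⁺(aq); Q = [Ca²⁺]^1/[Tl⁺]^2.
From E = E° − (0.0592/n) log Q: log Q = (E° − E)·n/0.0592 = (+2.50 − (+2.483))·2/0.0592 = 0.5743.
So 2·log[Tl⁺] = 1·log(0.0012) − log Q = -2.9208 − (0.5743) = -3.4951; log[Tl⁺] = -3.4951 / 2 = -1.7475; [Tl⁺] = 10^(-1.7475) ≈ 0.018 M.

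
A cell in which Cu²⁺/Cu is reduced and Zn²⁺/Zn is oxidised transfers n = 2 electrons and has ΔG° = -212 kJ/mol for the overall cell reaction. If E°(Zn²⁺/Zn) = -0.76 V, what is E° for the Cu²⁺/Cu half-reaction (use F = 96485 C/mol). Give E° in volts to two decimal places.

E°cell = −ΔG°/(nF) = −(-212×10³)/((2)(96485)) = +1.099 V.
Since Cu²⁺/Cu is the cathode and Zn²⁺/Zn the anode, E°cell = E°(Cu²⁺/Cu) − E°(Zn²⁺/Zn).
So E°(Cu²⁺/Cu) = E°cell + E°(Zn²⁺/Zn) = +1.099 + (-0.76) = +0.34 V.

+0.34 V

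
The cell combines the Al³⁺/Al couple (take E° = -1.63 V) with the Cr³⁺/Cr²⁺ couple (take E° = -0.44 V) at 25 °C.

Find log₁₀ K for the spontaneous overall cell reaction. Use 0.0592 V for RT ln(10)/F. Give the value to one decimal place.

Cathode: Cr³⁺/Cr²⁺; anode: Al³⁺/Al. E°cell = +1.19 V, n = 3.
log K = nE°cell / 0.0592 = (3)(+1.19) / 0.0592 = 60.3.

60.3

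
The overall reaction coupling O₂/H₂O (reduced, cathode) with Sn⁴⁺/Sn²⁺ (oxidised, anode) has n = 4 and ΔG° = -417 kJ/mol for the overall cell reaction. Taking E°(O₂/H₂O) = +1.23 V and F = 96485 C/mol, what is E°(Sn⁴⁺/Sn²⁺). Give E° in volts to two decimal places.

+0.15 V

E°cell = −ΔG°/(nF) = −(-417×10³)/((4)(96485)) = +1.080 V.
Since O₂/H₂O is the cathode and Sn⁴⁺/Sn²⁺ the anode, E°cell = E°(O₂/H₂O) − E°(Sn⁴⁺/Sn²⁺).
So E°(Sn⁴⁺/Sn²⁺) = E°(O₂/H₂O) − E°cell = (+1.23) − (+1.080) = +0.15 V.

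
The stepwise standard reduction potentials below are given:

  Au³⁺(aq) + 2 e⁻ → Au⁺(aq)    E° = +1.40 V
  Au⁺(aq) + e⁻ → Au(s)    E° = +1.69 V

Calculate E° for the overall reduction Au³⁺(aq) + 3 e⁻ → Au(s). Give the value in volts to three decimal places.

+1.497 V

Since ΔG° = −nFE° is additive over sequential reductions, n₃E°₃ = n₁E°₁ + n₂E°₂.
E°₃ = (2×+1.40 + 1×+1.69) / 3 = (+4.490) / 3 = +1.497 V.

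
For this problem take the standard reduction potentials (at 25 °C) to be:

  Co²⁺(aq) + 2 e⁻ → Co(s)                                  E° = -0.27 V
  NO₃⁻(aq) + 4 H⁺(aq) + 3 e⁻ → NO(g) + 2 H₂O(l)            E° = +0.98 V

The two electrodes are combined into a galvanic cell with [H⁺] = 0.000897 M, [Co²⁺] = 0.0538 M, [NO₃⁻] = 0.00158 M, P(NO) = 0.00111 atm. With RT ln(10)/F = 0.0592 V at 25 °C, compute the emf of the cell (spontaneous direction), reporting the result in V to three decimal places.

NO₃⁻/NO is the cathode (higher E°), Co²⁺/Co the anode: E°cell = +0.98 − (-0.27) = +1.25 V, n = 6.
Overall: 2 NO₃⁻(aq) + 8 H⁺(aq) + 3 Co(s) → 2 NO(g) + 4 H₂O(l) + 3 Co²⁺(aq)
Q = P(NO)^2·[Co²⁺]^3 / ([NO₃⁻]^2·[H⁺]^8); log Q = 20.263.
E = E° − (0.0592/n) log Q = +1.25 − (0.0592/6)(20.263) = +1.050 V.

+1.050 V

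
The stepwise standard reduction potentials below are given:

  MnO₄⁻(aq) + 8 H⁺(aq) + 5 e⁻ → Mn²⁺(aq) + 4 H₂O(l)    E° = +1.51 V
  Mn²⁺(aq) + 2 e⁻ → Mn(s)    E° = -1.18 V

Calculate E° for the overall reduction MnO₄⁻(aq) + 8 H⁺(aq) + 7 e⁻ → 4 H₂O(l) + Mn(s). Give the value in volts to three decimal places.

Adding the free-energy changes (−nFE°) of the two steps gives −n₃FE°₃ = −n₁FE°₁ − n₂FE°₂.
E°₃ = (5×+1.51 + 2×-1.18) / 7 = (+5.190) / 7 = +0.741 V.
Simply averaging or adding the two E° values would be wrong; the electron-weighted sum is required.

+0.741 V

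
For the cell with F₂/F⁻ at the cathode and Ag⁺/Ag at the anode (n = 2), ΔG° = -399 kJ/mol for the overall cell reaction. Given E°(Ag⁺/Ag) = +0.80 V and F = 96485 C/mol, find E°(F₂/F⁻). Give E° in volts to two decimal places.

+2.87 V

E°cell = −ΔG°/(nF) = −(-399×10³)/((2)(96485)) = +2.068 V.
Since F₂/F⁻ is the cathode and Ag⁺/Ag the anode, E°cell = E°(F₂/F⁻) − E°(Ag⁺/Ag).
So E°(F₂/F⁻) = E°cell + E°(Ag⁺/Ag) = +2.068 + (+0.80) = +2.87 V.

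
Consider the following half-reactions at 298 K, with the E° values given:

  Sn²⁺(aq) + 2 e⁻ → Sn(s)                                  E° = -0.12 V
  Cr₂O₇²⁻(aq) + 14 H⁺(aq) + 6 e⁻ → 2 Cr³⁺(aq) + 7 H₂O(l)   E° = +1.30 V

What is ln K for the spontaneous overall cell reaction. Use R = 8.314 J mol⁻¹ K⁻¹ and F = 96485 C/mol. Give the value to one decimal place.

Cathode: Cr₂O₇²⁻/Cr³⁺; anode: Sn²⁺/Sn. E°cell = (+1.30) − (-0.12) = +1.42 V, with n = 6.
ΔG° = −nFE° = −RT ln K, so ln K = nFE°/(RT) = (6)(96485)(+1.42) / ((8.314)(298)) = 331.798.

331.8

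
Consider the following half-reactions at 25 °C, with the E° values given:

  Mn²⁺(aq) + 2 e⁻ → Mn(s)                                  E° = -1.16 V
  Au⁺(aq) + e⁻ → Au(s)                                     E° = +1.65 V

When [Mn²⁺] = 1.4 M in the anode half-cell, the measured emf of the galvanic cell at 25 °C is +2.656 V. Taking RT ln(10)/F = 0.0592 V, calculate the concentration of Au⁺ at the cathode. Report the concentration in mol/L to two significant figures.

0.0030 M

Au⁺/Au is the cathode, Mn²⁺/Mn the anode: E°cell = +2.81 V, n = 2.
Overall reaction: 2 Au⁺(aq) + Mn(s) → 2 Au(s) + Mn²⁺(aq); Q = [Mn²⁺]^1/[Au⁺]^2.
From E = E° − (0.0592/n) log Q: log Q = (E° − E)·n/0.0592 = (+2.81 − (+2.656))·2/0.0592 = 5.2027.
So 2·log[Au⁺] = 1·log(1.4) − log Q = 0.1461 − (5.2027) = -5.0566; log[Au⁺] = -5.0566 / 2 = -2.5283; [Au⁺] = 10^(-2.5283) ≈ 0.0030 M.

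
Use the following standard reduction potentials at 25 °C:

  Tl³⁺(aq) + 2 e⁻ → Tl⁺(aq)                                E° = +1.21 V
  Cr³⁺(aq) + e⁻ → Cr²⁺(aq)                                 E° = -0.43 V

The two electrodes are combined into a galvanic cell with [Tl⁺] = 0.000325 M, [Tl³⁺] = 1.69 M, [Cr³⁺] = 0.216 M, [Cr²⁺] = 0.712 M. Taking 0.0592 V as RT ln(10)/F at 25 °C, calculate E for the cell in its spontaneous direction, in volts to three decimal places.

Tl³⁺/Tl⁺ is the cathode (higher E°), Cr³⁺/Cr²⁺ the anode: E°cell = +1.21 − (-0.43) = +1.64 V, n = 2.
Overall: Tl³⁺(aq) + 2 Cr²⁺(aq) → Tl⁺(aq) + 2 Cr³⁺(aq)
Q = [Tl⁺]·[Cr³⁺]^2 / ([Tl³⁺]·[Cr²⁺]^2); log Q = -4.752.
E = E° − (0.0592/n) log Q = +1.64 − (0.0592/2)(-4.752) = +1.781 V.

+1.781 V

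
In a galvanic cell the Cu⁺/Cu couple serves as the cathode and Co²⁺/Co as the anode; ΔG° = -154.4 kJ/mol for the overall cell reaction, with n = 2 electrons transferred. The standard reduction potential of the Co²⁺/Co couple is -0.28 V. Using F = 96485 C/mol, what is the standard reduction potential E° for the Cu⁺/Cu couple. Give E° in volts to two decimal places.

E°cell = −ΔG°/(nF) = −(-154.4×10³)/((2)(96485)) = +0.800 V.
Since Cu⁺/Cu is the cathode and Co²⁺/Co the anode, E°cell = E°(Cu⁺/Cu) − E°(Co²⁺/Co).
So E°(Cu⁺/Cu) = E°cell + E°(Co²⁺/Co) = +0.800 + (-0.28) = +0.52 V.

+0.52 V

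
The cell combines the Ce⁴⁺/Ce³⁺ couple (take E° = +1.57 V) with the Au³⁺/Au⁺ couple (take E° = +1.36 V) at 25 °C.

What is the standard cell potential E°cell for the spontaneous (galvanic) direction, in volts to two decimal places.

The Ce⁴⁺/Ce³⁺ couple has the higher reduction potential, so it is the cathode; Au³⁺/Au⁺ is oxidised at the anode.
E°cell = E°(cathode) − E°(anode) = (+1.57) − (+1.36) = +0.21 V.

+0.21 V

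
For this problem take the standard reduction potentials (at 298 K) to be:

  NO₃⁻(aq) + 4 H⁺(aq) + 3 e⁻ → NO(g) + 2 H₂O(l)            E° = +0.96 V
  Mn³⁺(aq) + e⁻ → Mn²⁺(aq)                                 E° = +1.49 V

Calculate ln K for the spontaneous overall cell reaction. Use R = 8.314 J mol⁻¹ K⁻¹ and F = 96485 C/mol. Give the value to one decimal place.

Cathode: Mn³⁺/Mn²⁺; anode: NO₃⁻/NO. E°cell = (+1.49) − (+0.96) = +0.53 V, with n = 3.
ΔG° = −nFE° = −RT ln K, so ln K = nFE°/(RT) = (3)(96485)(+0.53) / ((8.314)(298)) = 61.920.

61.9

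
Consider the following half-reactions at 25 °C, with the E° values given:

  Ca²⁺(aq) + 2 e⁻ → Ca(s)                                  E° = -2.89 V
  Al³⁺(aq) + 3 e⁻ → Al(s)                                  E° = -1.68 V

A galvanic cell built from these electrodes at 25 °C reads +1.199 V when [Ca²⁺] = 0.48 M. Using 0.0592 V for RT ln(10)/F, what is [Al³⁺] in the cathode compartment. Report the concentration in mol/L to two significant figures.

Al³⁺/Al is the cathode, Ca²⁺/Ca the anode: E°cell = +1.21 V, n = 6.
Overall reaction: 2 Al³⁺(aq) + 3 Ca(s) → 2 Al(s) + 3 Ca²⁺(aq); Q = [Ca²⁺]^3/[Al³⁺]^2.
From E = E° − (0.0592/n) log Q: log Q = (E° − E)·n/0.0592 = (+1.21 − (+1.199))·6/0.0592 = 1.1149.
So 2·log[Al³⁺] = 3·log(0.48) − log Q = -0.9563 − (1.1149) = -2.0712; log[Al³⁺] = -2.0712 / 2 = -1.0356; [Al³⁺] = 10^(-1.0356) ≈ 0.092 M.

0.092 M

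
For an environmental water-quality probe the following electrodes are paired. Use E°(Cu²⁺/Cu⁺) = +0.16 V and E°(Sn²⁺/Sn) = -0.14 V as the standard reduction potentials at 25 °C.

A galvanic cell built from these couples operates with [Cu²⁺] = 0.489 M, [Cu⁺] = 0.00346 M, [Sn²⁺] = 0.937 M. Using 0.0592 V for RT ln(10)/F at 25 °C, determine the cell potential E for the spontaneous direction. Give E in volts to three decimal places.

Cu²⁺/Cu⁺ is the cathode (higher E°), Sn²⁺/Sn the anode: E°cell = +0.16 − (-0.14) = +0.30 V, n = 2.
Overall: 2 Cu²⁺(aq) + Sn(s) → 2 Cu⁺(aq) + Sn²⁺(aq)
Q = [Cu⁺]^2·[Sn²⁺] / ([Cu²⁺]^2); log Q = -4.329.
E = E° − (0.0592/n) log Q = +0.30 − (0.0592/2)(-4.329) = +0.428 V.

+0.428 V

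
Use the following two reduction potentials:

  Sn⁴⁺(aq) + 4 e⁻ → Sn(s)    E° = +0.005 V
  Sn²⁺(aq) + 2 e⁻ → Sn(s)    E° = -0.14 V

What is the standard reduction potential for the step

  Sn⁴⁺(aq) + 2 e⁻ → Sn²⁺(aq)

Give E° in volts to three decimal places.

+0.150 V

Sequential free energies add, so n₃E°₃ = n₁E°₁ + n₂E°₂.
With n₃ = 4, and the known step contributing 2×(-0.14) V, the unknown satisfies 2·E° = 4×(+0.005) − 2×(-0.14) = +0.300.
E° = +0.300 / 2 = +0.150 V.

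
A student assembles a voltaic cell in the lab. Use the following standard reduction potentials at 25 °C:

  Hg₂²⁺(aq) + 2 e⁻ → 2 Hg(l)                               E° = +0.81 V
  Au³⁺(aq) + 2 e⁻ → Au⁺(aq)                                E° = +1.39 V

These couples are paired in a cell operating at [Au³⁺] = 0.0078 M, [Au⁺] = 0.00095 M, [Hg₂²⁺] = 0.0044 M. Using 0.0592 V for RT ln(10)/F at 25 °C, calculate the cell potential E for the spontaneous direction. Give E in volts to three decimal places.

Au³⁺/Au⁺ is the cathode (higher E°), Hg₂²⁺/Hg the anode: E°cell = +1.39 − (+0.81) = +0.58 V, n = 2.
Overall: Au³⁺(aq) + 2 Hg(l) → Au⁺(aq) + Hg₂²⁺(aq)
Q = [Au⁺]·[Hg₂²⁺] / ([Au³⁺]); log Q = -3.271.
E = E° − (0.0592/n) log Q = +0.58 − (0.0592/2)(-3.271) = +0.677 V.

+0.677 V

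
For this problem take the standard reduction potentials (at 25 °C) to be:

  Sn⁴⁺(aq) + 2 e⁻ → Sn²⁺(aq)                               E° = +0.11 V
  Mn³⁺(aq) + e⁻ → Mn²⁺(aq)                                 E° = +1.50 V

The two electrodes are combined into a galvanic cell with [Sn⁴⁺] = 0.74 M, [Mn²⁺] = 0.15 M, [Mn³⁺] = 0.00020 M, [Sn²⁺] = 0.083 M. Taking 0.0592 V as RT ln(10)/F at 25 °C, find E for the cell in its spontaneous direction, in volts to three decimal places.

+1.192 V

Mn³⁺/Mn²⁺ is the cathode (higher E°), Sn⁴⁺/Sn²⁺ the anode: E°cell = +1.50 − (+0.11) = +1.39 V, n = 2.
Overall: 2 Mn³⁺(aq) + Sn²⁺(aq) → 2 Mn²⁺(aq) + Sn⁴⁺(aq)
Q = [Mn²⁺]^2·[Sn⁴⁺] / ([Mn³⁺]^2·[Sn²⁺]); log Q = 6.700.
E = E° − (0.0592/n) log Q = +1.39 − (0.0592/2)(6.700) = +1.192 V.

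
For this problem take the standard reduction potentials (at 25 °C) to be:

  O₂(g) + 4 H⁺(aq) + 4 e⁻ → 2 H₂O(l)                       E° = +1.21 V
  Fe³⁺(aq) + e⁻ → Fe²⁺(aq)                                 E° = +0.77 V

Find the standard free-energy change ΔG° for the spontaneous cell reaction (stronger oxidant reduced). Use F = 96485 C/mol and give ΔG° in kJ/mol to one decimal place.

-169.8 kJ/mol

O₂/H₂O (E° = +1.21 V) is the cathode; Fe³⁺/Fe²⁺ (E° = +0.77 V) is the anode, so E°cell = +0.44 V.
Balancing electrons gives n = 4 (lcm of 4 and 1).
ΔG° = −nFE° = −(4)(96485)(+0.44) = -169,814 J = -169.8 kJ/mol.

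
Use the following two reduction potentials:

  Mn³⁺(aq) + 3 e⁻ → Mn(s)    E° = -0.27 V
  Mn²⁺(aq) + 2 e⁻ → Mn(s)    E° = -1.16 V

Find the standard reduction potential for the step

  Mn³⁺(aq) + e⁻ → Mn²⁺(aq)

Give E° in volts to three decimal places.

Sequential free energies add, so n₃E°₃ = n₁E°₁ + n₂E°₂.
With n₃ = 3, and the known step contributing 2×(-1.16) V, the unknown satisfies 1·E° = 3×(-0.27) − 2×(-1.16) = +1.510.
E° = +1.510 / 1 = +1.510 V.

+1.510 V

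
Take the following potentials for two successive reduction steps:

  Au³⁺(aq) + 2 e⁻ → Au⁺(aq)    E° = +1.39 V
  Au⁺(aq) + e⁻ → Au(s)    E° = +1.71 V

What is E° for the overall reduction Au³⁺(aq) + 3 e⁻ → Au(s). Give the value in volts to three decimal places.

+1.497 V

Since ΔG° = −nFE° is additive over sequential reductions, n₃E°₃ = n₁E°₁ + n₂E°₂.
E°₃ = (2×+1.39 + 1×+1.71) / 3 = (+4.490) / 3 = +1.497 V.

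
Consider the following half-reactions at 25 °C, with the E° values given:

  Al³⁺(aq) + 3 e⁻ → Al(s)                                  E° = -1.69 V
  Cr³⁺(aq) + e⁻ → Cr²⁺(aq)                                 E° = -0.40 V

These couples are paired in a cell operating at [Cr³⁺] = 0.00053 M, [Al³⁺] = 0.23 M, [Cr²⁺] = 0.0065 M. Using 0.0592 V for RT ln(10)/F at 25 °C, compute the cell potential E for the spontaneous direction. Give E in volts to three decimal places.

+1.238 V

Cr³⁺/Cr²⁺ is the cathode (higher E°), Al³⁺/Al the anode: E°cell = -0.40 − (-1.69) = +1.29 V, n = 3.
Overall: 3 Cr³⁺(aq) + Al(s) → 3 Cr²⁺(aq) + Al³⁺(aq)
Q = [Cr²⁺]^3·[Al³⁺] / ([Cr³⁺]^3); log Q = 2.628.
E = E° − (0.0592/n) log Q = +1.29 − (0.0592/3)(2.628) = +1.238 V.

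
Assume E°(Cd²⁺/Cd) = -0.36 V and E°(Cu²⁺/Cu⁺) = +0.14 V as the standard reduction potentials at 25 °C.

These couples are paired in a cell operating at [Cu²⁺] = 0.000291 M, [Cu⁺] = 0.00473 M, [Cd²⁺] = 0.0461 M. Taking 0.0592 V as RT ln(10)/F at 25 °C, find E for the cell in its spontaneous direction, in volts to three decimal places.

Cu²⁺/Cu⁺ is the cathode (higher E°), Cd²⁺/Cd the anode: E°cell = +0.14 − (-0.36) = +0.50 V, n = 2.
Overall: 2 Cu²⁺(aq) + Cd(s) → 2 Cu⁺(aq) + Cd²⁺(aq)
Q = [Cu⁺]^2·[Cd²⁺] / ([Cu²⁺]^2); log Q = 1.086.
E = E° − (0.0592/n) log Q = +0.50 − (0.0592/2)(1.086) = +0.468 V.

+0.468 V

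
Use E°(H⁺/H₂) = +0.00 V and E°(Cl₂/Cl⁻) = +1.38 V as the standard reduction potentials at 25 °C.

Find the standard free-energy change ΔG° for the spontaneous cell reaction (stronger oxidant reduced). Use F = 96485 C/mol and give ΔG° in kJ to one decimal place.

Cl₂/Cl⁻ (E° = +1.38 V) is the cathode; H⁺/H₂ (E° = +0.00 V) is the anode, so E°cell = +1.38 V.
Balancing electrons gives n = 2 (lcm of 2 and 2).
ΔG° = −nFE° = −(2)(96485)(+1.38) = -266,299 J = -266.3 kJ.

-266.3 kJ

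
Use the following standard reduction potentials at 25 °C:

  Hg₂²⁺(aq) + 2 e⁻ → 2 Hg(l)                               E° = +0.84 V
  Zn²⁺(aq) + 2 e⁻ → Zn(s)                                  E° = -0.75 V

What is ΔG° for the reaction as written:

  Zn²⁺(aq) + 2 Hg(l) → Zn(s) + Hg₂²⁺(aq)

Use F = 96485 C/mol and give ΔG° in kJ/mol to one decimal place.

As written, Zn²⁺/Zn is reduced (cathode) and Hg₂²⁺/Hg is oxidised (anode), so E°cell = (-0.75) − (+0.84) = -1.59 V.
Balancing electrons gives n = 2.
ΔG° = −nFE° = −(2)(96485)(-1.59) = 306,822 J = +306.8 kJ/mol.

+306.8 kJ/mol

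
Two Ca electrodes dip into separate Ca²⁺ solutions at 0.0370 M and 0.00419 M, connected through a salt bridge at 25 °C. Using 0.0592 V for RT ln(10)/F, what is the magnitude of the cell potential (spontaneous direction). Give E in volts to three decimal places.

For a concentration cell E°cell = 0. The 0.0370 M side is the cathode (reduction is favoured where [Ca²⁺] is higher).
With n = 2, E = −(0.0592/2) log([Ca²⁺]ₐₙ/[Ca²⁺]꜀ₐₜ) = −(0.0592/2) log(0.00419/0.037) = −(0.0592/2)(-0.946) = +0.028 V.

+0.028 V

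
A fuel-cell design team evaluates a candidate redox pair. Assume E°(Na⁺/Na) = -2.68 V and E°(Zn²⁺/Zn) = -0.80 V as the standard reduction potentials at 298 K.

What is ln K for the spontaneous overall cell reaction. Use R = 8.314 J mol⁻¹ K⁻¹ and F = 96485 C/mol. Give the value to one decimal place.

Cathode: Zn²⁺/Zn; anode: Na⁺/Na. E°cell = (-0.80) − (-2.68) = +1.88 V, with n = 2.
ΔG° = −nFE° = −RT ln K, so ln K = nFE°/(RT) = (2)(96485)(+1.88) / ((8.314)(298)) = 146.427.

146.4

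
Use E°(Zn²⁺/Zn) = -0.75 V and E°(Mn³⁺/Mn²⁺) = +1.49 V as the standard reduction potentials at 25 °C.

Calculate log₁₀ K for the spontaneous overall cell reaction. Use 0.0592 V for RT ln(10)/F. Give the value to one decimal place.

Cathode: Mn³⁺/Mn²⁺; anode: Zn²⁺/Zn. E°cell = +2.24 V, n = 2.
log K = nE°cell / 0.0592 = (2)(+2.24) / 0.0592 = 75.7.

75.7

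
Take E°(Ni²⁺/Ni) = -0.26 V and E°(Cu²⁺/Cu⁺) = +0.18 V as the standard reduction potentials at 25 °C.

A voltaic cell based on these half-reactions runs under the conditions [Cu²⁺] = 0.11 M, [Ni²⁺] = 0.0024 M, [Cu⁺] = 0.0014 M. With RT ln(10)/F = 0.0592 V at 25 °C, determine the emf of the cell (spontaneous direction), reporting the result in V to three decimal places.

+0.630 V

Cu²⁺/Cu⁺ is the cathode (higher E°), Ni²⁺/Ni the anode: E°cell = +0.18 − (-0.26) = +0.44 V, n = 2.
Overall: 2 Cu²⁺(aq) + Ni(s) → 2 Cu⁺(aq) + Ni²⁺(aq)
Q = [Cu⁺]^2·[Ni²⁺] / ([Cu²⁺]^2); log Q = -6.410.
E = E° − (0.0592/n) log Q = +0.44 − (0.0592/2)(-6.410) = +0.630 V.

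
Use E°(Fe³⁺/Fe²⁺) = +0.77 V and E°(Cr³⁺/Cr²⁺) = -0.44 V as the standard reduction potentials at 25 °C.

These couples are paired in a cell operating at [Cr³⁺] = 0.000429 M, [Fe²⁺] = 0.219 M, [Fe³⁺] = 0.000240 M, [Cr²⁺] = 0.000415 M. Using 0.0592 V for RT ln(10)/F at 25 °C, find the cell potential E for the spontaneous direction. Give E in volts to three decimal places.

Fe³⁺/Fe²⁺ is the cathode (higher E°), Cr³⁺/Cr²⁺ the anode: E°cell = +0.77 − (-0.44) = +1.21 V, n = 1.
Overall: Fe³⁺(aq) + Cr²⁺(aq) → Fe²⁺(aq) + Cr³⁺(aq)
Q = [Fe²⁺]·[Cr³⁺] / ([Fe³⁺]·[Cr²⁺]); log Q = 2.975.
E = E° − (0.0592/n) log Q = +1.21 − (0.0592/1)(2.975) = +1.034 V.

+1.034 V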